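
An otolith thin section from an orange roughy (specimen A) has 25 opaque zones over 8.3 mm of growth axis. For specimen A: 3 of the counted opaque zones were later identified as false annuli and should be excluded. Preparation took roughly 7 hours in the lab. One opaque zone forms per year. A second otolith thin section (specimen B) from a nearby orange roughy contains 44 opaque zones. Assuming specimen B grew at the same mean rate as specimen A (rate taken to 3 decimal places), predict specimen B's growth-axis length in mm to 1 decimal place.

16.6 mm

Specimen A: after corrections the count is 25 − 3 = 22 opaque zones.
A: 8.3 mm over 22 years gives 8.3 / 22 ≈ 0.377 mm/yr.
Length of B = 0.377 × 44 = 16.6 mm.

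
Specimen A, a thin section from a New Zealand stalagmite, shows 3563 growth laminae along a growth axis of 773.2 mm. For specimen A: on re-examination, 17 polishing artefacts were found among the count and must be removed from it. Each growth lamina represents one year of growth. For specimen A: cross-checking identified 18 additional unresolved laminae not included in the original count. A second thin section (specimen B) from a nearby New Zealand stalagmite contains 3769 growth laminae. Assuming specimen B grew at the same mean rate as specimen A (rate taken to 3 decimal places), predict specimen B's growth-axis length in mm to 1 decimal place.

Specimen A: after corrections the count is 3563 − 17 + 18 = 3564 growth laminae.
A: Mean rate = 773.2 mm / 3564 years ≈ 0.217 mm per year.
B's length ≈ 0.217 × 3769 = 817.9 mm.

817.9 mm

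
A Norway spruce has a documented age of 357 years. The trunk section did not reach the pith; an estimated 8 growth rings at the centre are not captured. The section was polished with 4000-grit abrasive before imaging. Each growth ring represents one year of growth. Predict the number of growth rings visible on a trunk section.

349 growth rings

At one growth ring per year, 357 years correspond to 357 growth rings.
Subtracting the 8 growth rings not captured gives 357 − 8 = 349 growth rings in the record.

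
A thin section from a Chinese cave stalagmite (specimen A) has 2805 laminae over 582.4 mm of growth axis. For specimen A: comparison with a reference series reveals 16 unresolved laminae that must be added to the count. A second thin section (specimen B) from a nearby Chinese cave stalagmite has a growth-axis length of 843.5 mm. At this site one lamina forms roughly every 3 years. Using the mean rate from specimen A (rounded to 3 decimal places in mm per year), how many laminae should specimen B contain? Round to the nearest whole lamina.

4075 laminae

Specimen A: adjusted count: 2805 + 16 = 2821 laminae.
Specimen A: multiplying by 3 years per lamina: 2821 × 3 = 8463 years.
A: Mean rate = 582.4 mm / 8463 years ≈ 0.069 mm per year.
Specimen B: 843.5 mm / 0.069 mm per year = 12224.64 years; at 3 years per lamina that is 12224.64 / 3 ≈ 4075 laminae.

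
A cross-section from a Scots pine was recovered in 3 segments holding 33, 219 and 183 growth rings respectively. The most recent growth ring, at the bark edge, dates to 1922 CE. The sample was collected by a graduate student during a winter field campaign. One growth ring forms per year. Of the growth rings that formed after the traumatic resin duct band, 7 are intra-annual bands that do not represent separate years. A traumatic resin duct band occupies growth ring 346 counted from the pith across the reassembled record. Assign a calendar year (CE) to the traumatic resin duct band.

Total growth rings = 33 + 219 + 183 = 435.
The traumatic resin duct band sits at growth ring 346 from the pith, so 435 − 346 = 89 growth rings formed after it.
Removing the 7 false growth rings leaves 89 − 7 = 82 true growth rings beyond the traumatic resin duct band.
1922 − 82 = 1840 CE.

1840 CE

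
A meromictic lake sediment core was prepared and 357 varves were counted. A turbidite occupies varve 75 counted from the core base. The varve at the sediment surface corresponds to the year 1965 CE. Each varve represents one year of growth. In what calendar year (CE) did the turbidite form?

1683 CE

357 − 75 = 282 varves lie beyond the turbidite toward the sediment surface.
1965 − 282 = 1683 CE.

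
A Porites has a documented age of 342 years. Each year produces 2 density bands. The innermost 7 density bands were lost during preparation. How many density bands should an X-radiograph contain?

677 density bands

342 years at 2 density bands per year gives 342 × 2 = 684 density bands.
Less the 7 uncaptured density bands: 684 − 7 = 677.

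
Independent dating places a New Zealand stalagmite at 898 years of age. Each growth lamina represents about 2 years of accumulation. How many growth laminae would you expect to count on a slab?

At 2 years per growth lamina, 898 / 2 = 449 growth laminae are expected.
So 449 growth laminae should be present.

449 growth laminae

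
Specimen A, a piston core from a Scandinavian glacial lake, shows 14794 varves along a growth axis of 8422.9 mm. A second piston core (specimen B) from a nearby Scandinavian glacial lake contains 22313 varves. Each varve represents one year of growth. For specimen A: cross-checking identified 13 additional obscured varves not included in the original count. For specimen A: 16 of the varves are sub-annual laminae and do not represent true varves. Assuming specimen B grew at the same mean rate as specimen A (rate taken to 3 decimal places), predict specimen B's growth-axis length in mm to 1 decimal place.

Specimen A: true varve count = 14794 − 16 + 13 = 14791.
A: Mean rate = 8422.9 mm / 14791 years ≈ 0.569 mm per year.
B's length ≈ 0.569 × 22313 = 12696.1 mm.

12696.1 mm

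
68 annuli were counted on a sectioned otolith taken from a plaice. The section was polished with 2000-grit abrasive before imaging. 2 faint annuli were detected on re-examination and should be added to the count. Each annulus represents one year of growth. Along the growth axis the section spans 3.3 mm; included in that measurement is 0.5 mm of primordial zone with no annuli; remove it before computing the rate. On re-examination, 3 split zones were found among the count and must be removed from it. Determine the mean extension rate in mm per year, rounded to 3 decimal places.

0.042 mm per year

True annulus count = 68 − 3 + 2 = 67.
The growth record spans 3.3 − 0.5 = 2.8 mm.
2.8 mm over 67 years gives 2.8 / 67 ≈ 0.042 mm per year.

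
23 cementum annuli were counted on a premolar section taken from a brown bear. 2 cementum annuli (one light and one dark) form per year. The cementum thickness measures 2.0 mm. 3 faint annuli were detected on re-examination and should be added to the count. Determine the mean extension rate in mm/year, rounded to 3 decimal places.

Adjusted count: 23 + 3 = 26 cementum annuli.
With 2 cementum annuli per year, 26 / 2 = 13 years.
Mean rate = 2.0 mm / 13 years ≈ 0.154 mm/year.

0.154 mm/year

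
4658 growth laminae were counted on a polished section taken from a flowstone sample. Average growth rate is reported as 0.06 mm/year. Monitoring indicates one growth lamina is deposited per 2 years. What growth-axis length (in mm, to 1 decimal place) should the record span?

Multiplying by 2 years per growth lamina: 4658 × 2 = 9316 years.
Predicted length = 0.06 mm/year × 9316 years = 559.0 mm.

559.0 mm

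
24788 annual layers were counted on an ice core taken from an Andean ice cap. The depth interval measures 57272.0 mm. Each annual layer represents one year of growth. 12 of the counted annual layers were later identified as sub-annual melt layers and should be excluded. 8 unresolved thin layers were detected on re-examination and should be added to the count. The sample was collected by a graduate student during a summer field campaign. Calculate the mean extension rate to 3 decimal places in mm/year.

2.311 mm/year

Adjusted count: 24788 − 12 + 8 = 24784 annual layers.
Extension rate ≈ 57272.0 / 24784 = 2.311 mm/year.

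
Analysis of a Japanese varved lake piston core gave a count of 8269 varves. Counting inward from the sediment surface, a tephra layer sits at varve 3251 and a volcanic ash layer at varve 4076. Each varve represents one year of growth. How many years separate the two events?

4076 − 3251 = 825 varves lie between the two events.
One varve per year makes the interval 825 years.

825 years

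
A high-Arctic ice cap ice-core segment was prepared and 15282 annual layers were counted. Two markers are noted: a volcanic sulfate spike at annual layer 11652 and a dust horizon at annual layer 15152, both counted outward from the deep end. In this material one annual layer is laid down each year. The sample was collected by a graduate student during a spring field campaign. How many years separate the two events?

3500 years

15152 − 11652 = 3500 annual layers lie between the two events.
One annual layer per year makes the interval 3500 years.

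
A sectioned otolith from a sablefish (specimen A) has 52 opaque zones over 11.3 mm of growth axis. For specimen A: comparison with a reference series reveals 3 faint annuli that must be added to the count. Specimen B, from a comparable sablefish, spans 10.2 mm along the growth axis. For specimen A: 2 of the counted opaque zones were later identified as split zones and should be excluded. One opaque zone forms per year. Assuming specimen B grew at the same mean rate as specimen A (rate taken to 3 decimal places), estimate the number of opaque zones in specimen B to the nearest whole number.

48 opaque zones

Specimen A: after corrections the count is 52 − 2 + 3 = 53 opaque zones.
A: Extension rate ≈ 11.3 / 53 = 0.213 mm per year.
For B, 10.2 / 0.213 = 47.89 years ≈ 48 opaque zones.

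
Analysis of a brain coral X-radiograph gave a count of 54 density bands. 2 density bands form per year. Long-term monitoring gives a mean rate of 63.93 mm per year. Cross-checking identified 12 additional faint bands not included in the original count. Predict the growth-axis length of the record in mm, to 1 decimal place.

True density band count = 54 + 12 = 66.
Dividing by 2 density bands per year: 66 / 2 = 33 years.
33 years at 63.93 mm/year gives 63.93 × 33 = 2109.7 mm.

2109.7 mm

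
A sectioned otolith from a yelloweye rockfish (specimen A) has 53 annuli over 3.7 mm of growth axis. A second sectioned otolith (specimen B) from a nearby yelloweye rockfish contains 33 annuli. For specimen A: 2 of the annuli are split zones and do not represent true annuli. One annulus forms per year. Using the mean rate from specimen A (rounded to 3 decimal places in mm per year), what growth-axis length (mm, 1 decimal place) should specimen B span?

Specimen A: adjusted count: 53 − 2 = 51 annuli.
A: Mean rate = 3.7 mm / 51 years ≈ 0.073 mm/yr.
Length of B = 0.073 × 33 = 2.4 mm.

2.4 mm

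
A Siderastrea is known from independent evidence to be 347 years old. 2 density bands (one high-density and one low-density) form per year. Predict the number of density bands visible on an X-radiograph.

694 density bands

347 years at 2 density bands per year gives 347 × 2 = 694 density bands.
So 694 density bands should be present.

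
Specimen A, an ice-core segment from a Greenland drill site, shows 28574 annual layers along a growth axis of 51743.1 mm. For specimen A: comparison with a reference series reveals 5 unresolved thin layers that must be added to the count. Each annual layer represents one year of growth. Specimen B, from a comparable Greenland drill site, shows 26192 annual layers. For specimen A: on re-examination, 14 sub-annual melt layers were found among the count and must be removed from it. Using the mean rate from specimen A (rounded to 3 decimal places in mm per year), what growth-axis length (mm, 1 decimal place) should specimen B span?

Specimen A: true annual layer count = 28574 − 14 + 5 = 28565.
A: Mean rate = 51743.1 mm / 28565 years ≈ 1.811 mm per year.
B's length ≈ 1.811 × 26192 = 47433.7 mm.

47433.7 mm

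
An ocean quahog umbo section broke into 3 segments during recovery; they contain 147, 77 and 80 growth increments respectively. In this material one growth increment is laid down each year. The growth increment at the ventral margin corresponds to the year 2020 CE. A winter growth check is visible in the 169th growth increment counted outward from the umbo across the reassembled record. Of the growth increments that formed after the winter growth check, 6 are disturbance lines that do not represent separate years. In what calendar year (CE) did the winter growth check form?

Total growth increments = 147 + 77 + 80 = 304.
Between growth increment 169 and the ventral margin there are 304 − 169 = 135 growth increments.
135 − 6 false = 129 true growth increments after the winter growth check.
The growth increment at the ventral margin is 2020 CE, so the winter growth check dates to 2020 − 129 = 1891 CE.

1891 CE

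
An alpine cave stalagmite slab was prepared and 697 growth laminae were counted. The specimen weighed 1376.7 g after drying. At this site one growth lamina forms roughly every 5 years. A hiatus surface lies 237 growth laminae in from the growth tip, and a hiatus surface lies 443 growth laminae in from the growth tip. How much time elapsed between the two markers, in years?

Separation: 443 − 237 = 206 growth laminae.
206 growth laminae at 5 years each span 206 × 5 = 1030 years.

1030 yr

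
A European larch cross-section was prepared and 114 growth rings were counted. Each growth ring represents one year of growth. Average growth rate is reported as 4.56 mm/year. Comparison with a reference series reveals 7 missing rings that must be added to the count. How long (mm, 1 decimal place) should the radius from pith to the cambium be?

551.8 mm

Correcting the raw count gives 114 + 7 = 121 true growth rings.
121 years at 4.56 mm/year gives 4.56 × 121 = 551.8 mm.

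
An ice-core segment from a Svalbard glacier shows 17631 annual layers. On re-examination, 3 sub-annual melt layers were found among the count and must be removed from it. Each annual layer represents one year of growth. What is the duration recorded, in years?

Correcting the raw count gives 17631 − 3 = 17628 true annual layers.
With a one-to-one annual layer periodicity this is 17628 years.

17628 yr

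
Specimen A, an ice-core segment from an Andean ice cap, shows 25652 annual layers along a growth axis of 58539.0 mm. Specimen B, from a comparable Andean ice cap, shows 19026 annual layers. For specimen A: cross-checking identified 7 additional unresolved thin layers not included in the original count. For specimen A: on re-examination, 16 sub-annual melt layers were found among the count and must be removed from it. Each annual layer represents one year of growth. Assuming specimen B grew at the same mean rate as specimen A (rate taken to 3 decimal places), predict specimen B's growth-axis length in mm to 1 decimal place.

Specimen A: after corrections the count is 25652 − 16 + 7 = 25643 annual layers.
A: 58539.0 mm over 25643 years gives 58539.0 / 25643 ≈ 2.283 mm/year.
For B, 2.283 mm/year × 19026 years = 43436.4 mm.

43436.4 mm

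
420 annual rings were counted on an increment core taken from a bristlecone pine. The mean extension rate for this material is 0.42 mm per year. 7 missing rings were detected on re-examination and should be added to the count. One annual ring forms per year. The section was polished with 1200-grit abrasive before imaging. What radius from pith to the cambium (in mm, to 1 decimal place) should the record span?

Correcting the raw count gives 420 + 7 = 427 true annual rings.
427 years at 0.42 mm/year gives 0.42 × 427 = 179.3 mm.

179.3 mm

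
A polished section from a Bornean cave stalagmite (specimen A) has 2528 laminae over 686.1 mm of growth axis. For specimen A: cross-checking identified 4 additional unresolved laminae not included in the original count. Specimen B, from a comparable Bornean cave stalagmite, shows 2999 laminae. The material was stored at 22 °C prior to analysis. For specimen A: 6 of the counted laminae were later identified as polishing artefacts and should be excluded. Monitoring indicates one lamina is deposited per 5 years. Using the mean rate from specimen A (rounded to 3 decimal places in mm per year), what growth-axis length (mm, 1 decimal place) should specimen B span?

Specimen A: correcting the raw count gives 2528 − 6 + 4 = 2526 true laminae.
Specimen A: multiplying by 5 years per lamina: 2526 × 5 = 12630 years.
A: Extension rate ≈ 686.1 / 12630 = 0.054 mm/yr.
Specimen B: 2999 laminae at 5 years each span 2999 × 5 = 14995 years. Length of B = 0.054 × 14995 = 809.7 mm.

809.7 mm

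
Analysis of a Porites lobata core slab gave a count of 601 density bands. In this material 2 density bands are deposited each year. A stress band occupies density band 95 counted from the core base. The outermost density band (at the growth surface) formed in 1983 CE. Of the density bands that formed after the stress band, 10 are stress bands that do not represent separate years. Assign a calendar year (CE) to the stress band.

1735 CE

The stress band sits at density band 95 from the core base, so 601 − 95 = 506 density bands formed after it.
506 − 10 false = 496 true density bands after the stress band.
496 density bands at 2 per year is 496 / 2 = 248 years.
1983 − 248 = 1735 CE.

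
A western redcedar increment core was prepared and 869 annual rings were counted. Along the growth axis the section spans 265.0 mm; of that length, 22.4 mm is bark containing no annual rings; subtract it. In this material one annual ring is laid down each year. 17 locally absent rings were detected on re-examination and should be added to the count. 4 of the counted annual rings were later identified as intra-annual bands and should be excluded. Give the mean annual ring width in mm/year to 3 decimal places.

True annual ring count = 869 − 4 + 17 = 882.
The growth record spans 265.0 − 22.4 = 242.6 mm.
Mean rate = 242.6 mm / 882 years ≈ 0.275 mm/year.

0.275 mm/year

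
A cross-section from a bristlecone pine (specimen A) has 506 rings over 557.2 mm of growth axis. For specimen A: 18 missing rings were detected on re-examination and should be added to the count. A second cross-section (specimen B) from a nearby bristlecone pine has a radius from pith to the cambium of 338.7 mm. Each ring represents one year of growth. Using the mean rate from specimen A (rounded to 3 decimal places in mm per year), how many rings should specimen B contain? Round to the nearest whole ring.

Specimen A: after corrections the count is 506 + 18 = 524 rings.
A: Extension rate ≈ 557.2 / 524 = 1.063 mm/yr.
For B, 338.7 / 1.063 = 318.63 years ≈ 319 rings.

319 rings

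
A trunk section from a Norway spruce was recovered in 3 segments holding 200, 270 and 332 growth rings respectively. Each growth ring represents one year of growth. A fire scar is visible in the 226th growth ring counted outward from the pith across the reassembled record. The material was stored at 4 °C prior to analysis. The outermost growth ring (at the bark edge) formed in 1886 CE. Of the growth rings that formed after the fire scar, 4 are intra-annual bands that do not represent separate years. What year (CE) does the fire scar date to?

Total growth rings = 200 + 270 + 332 = 802.
The fire scar sits at growth ring 226 from the pith, so 802 − 226 = 576 growth rings formed after it.
Excluding 4 false growth rings: 576 − 4 = 572.
The growth ring at the bark edge is 1886 CE, so the fire scar dates to 1886 − 572 = 1314 CE.

1314 CE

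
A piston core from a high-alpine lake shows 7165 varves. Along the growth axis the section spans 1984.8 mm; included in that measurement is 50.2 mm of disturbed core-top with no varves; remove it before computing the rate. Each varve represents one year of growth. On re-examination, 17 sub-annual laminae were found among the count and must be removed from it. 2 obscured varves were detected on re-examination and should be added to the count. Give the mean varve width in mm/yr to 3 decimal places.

Adjusted count: 7165 − 17 + 2 = 7150 varves.
The growth record spans 1984.8 − 50.2 = 1934.6 mm.
Extension rate ≈ 1934.6 / 7150 = 0.271 mm/yr.

0.271 mm/yr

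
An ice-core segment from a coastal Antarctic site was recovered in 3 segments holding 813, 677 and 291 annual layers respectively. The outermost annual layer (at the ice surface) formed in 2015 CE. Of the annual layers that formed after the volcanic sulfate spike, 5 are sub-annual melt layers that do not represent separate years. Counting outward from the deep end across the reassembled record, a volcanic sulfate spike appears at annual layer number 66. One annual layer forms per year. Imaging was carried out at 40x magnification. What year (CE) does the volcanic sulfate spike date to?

305 CE

Total annual layers = 813 + 677 + 291 = 1781.
1781 − 66 = 1715 annual layers lie beyond the volcanic sulfate spike toward the ice surface.
Excluding 5 false annual layers: 1715 − 5 = 1710.
The annual layer at the ice surface is 2015 CE, so the volcanic sulfate spike dates to 2015 − 1710 = 305 CE.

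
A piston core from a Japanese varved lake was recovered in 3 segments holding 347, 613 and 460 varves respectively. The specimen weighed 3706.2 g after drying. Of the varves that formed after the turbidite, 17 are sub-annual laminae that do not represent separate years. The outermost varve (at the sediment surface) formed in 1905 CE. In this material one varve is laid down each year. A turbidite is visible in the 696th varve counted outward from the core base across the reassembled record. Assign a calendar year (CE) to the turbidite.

Total varves = 347 + 613 + 460 = 1420.
1420 − 696 = 724 varves lie beyond the turbidite toward the sediment surface.
724 − 17 false = 707 true varves after the turbidite.
The varve at the sediment surface is 1905 CE, so the turbidite dates to 1905 − 707 = 1198 CE.

1198 CE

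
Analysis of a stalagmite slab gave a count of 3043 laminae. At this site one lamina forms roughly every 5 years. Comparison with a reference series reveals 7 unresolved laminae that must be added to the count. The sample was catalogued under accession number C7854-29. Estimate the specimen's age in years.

15250 years

Correcting the raw count gives 3043 + 7 = 3050 true laminae.
At 5 years per lamina, 3050 × 5 = 15250 years.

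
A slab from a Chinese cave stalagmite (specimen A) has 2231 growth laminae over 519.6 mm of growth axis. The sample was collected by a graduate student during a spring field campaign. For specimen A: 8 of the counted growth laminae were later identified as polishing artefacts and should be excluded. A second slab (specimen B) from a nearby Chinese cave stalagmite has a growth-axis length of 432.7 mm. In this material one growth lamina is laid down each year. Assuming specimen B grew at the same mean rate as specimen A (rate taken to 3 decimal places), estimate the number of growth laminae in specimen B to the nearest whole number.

1849 growth laminae

Specimen A: correcting the raw count gives 2231 − 8 = 2223 true growth laminae.
A: Extension rate ≈ 519.6 / 2223 = 0.234 mm/year.
For B, 432.7 / 0.234 = 1849.15 years ≈ 1849 growth laminae.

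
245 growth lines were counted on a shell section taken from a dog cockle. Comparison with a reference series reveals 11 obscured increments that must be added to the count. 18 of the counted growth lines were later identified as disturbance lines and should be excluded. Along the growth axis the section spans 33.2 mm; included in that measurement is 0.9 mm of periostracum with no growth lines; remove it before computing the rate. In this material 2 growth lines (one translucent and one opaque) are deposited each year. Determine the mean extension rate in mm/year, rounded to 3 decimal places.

0.271 mm/year

Correcting the raw count gives 245 − 18 + 11 = 238 true growth lines.
238 growth lines at 2 per year is 238 / 2 = 119 years.
Net length = 33.2 − 0.9 = 32.3 mm.
Mean rate = 32.3 mm / 119 years ≈ 0.271 mm/year.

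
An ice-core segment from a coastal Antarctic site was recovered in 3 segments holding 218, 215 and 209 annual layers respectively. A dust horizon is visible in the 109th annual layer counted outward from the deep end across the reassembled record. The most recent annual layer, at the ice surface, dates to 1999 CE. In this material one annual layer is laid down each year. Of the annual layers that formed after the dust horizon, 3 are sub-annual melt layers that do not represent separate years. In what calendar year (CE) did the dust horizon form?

1469 CE

Total annual layers = 218 + 215 + 209 = 642.
642 − 109 = 533 annual layers lie beyond the dust horizon toward the ice surface.
533 − 3 false = 530 true annual layers after the dust horizon.
1999 − 530 = 1469 CE.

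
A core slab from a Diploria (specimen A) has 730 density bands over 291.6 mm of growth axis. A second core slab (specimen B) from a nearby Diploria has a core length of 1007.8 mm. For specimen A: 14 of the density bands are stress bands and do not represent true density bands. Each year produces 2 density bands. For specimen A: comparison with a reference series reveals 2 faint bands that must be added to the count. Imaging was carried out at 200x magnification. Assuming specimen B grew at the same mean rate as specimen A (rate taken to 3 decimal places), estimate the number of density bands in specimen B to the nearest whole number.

Specimen A: adjusted count: 730 − 14 + 2 = 718 density bands.
Specimen A: dividing by 2 density bands per year: 718 / 2 = 359 years.
A: Extension rate ≈ 291.6 / 359 = 0.812 mm/yr.
Specimen B: 1007.8 mm / 0.812 mm per year = 1241.13 years; at 2 density bands per year that is 1241.13 × 2 ≈ 2482 density bands.

2482 density bands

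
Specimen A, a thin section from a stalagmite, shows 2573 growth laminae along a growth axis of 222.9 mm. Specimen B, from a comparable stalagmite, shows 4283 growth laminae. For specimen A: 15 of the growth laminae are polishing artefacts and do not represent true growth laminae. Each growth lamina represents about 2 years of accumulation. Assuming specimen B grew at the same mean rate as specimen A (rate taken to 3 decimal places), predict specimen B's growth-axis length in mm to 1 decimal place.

Specimen A: true growth lamina count = 2573 − 15 = 2558.
Specimen A: at 2 years per growth lamina, 2558 × 2 = 5116 years.
A: Extension rate ≈ 222.9 / 5116 = 0.044 mm/yr.
Specimen B: at 2 years per growth lamina, 4283 × 2 = 8566 years. B's length ≈ 0.044 × 8566 = 376.9 mm.

376.9 mm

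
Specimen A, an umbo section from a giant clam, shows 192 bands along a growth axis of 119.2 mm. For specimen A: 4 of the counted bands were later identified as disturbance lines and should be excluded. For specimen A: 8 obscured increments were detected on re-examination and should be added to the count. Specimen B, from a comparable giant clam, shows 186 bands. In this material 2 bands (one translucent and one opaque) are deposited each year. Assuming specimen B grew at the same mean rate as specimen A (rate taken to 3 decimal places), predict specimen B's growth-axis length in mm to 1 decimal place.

113.1 mm

Specimen A: adjusted count: 192 − 4 + 8 = 196 bands.
Specimen A: dividing by 2 bands per year: 196 / 2 = 98 years.
A: 119.2 mm over 98 years gives 119.2 / 98 ≈ 1.216 mm per year.
Specimen B: with 2 bands per year, 186 / 2 = 93 years. Length of B = 1.216 × 93 = 113.1 mm.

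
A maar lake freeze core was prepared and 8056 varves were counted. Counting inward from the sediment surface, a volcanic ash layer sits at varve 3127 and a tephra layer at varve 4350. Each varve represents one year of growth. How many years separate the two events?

1223 years

The two markers are separated by 4350 − 3127 = 1223 varves.
At one varve per year, 1223 years elapsed between them.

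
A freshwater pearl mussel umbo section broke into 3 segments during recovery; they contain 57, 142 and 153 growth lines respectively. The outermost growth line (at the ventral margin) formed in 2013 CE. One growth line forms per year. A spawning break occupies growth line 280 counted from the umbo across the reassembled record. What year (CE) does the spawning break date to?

1941 CE

Total growth lines = 57 + 142 + 153 = 352.
The spawning break sits at growth line 280 from the umbo, so 352 − 280 = 72 growth lines formed after it.
Counting back 72 years from 2013 CE places the spawning break in 2013 − 72 = 1941 CE.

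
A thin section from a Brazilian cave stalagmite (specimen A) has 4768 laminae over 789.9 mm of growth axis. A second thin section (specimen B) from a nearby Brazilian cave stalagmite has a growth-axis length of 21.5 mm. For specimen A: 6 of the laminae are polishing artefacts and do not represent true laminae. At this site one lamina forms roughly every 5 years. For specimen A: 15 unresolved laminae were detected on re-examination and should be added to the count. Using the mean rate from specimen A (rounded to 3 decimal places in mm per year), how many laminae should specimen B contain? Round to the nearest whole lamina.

Specimen A: adjusted count: 4768 − 6 + 15 = 4777 laminae.
Specimen A: 4777 laminae at 5 years each span 4777 × 5 = 23885 years.
A: Mean rate = 789.9 mm / 23885 years ≈ 0.033 mm/yr.
B spans 21.5 / 0.033 = 651.52 years; at 5 years per lamina that is 651.52 / 5 ≈ 130 laminae.

130 laminae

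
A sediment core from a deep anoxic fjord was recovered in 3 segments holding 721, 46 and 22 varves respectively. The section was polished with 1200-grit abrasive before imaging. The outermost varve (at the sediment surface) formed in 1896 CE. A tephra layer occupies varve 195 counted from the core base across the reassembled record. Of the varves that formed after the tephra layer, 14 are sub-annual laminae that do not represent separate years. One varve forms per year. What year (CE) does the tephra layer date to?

1316 CE

Total varves = 721 + 46 + 22 = 789.
Between varve 195 and the sediment surface there are 789 − 195 = 594 varves.
Excluding 14 false varves: 594 − 14 = 580.
The varve at the sediment surface is 1896 CE, so the tephra layer dates to 1896 − 580 = 1316 CE.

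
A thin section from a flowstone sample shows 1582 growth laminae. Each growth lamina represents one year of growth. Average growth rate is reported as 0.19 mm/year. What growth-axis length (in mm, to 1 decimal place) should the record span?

300.6 mm

The record spans 1582 years at 0.19 mm per year.
1582 years at 0.19 mm/year gives 0.19 × 1582 = 300.6 mm.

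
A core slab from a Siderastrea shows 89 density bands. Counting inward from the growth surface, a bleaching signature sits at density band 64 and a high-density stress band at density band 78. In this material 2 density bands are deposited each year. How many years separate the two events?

7 years

78 − 64 = 14 density bands lie between the two events.
14 density bands at 2 per year is 14 / 2 = 7 years.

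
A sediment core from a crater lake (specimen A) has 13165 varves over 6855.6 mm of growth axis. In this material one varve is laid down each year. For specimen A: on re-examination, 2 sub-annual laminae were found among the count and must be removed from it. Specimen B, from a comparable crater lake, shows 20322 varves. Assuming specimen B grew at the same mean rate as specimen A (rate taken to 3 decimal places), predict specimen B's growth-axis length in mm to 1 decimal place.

10587.8 mm

Specimen A: adjusted count: 13165 − 2 = 13163 varves.
A: Extension rate ≈ 6855.6 / 13163 = 0.521 mm/yr.
Length of B = 0.521 × 20322 = 10587.8 mm.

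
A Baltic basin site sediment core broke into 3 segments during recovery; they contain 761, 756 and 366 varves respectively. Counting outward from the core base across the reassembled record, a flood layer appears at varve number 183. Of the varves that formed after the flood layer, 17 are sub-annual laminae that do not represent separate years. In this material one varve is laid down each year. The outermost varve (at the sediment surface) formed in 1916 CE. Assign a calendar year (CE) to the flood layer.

233 CE

Total varves = 761 + 756 + 366 = 1883.
1883 − 183 = 1700 varves lie beyond the flood layer toward the sediment surface.
1700 − 17 false = 1683 true varves after the flood layer.
1916 − 1683 = 233 CE.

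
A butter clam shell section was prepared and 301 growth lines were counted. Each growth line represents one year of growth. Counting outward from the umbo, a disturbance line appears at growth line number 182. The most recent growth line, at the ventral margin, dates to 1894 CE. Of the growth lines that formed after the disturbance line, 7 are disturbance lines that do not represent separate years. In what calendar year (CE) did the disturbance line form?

Between growth line 182 and the ventral margin there are 301 − 182 = 119 growth lines.
Removing the 7 false growth lines leaves 119 − 7 = 112 true growth lines beyond the disturbance line.
Counting back 112 years from 1894 CE places the disturbance line in 1894 − 112 = 1782 CE.

1782 CE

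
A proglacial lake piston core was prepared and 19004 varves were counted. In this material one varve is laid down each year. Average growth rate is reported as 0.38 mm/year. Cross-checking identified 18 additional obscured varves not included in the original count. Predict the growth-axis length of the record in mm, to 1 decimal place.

7228.4 mm

After corrections the count is 19004 + 18 = 19022 varves.
Predicted length = 0.38 mm/year × 19022 years = 7228.4 mm.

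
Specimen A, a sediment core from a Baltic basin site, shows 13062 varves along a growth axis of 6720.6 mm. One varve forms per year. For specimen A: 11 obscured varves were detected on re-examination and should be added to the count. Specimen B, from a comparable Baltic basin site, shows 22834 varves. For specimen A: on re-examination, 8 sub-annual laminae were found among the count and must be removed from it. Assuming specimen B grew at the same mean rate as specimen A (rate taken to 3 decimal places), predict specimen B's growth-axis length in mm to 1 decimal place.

11736.7 mm

Specimen A: true varve count = 13062 − 8 + 11 = 13065.
A: Mean rate = 6720.6 mm / 13065 years ≈ 0.514 mm/yr.
Length of B = 0.514 × 22834 = 11736.7 mm.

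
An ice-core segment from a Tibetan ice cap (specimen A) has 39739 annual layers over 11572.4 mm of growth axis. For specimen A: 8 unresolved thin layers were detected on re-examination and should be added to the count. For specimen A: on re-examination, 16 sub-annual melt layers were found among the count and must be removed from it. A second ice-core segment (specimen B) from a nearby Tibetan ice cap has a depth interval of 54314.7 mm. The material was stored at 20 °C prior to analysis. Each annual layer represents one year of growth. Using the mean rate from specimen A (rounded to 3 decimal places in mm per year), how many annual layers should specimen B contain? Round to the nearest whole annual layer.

Specimen A: after corrections the count is 39739 − 16 + 8 = 39731 annual layers.
A: 11572.4 mm over 39731 years gives 11572.4 / 39731 ≈ 0.291 mm per year.
For B, 54314.7 / 0.291 = 186648.45 years ≈ 186648 annual layers.

186648 annual layers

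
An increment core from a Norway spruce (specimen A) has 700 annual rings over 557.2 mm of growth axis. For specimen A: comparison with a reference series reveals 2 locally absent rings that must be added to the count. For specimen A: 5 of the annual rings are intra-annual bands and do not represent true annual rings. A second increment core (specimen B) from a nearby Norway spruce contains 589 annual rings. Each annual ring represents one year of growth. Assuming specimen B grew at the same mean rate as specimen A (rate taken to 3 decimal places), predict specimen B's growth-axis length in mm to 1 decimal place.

Specimen A: adjusted count: 700 − 5 + 2 = 697 annual rings.
A: Mean rate = 557.2 mm / 697 years ≈ 0.799 mm/year.
Length of B = 0.799 × 589 = 470.6 mm.

470.6 mm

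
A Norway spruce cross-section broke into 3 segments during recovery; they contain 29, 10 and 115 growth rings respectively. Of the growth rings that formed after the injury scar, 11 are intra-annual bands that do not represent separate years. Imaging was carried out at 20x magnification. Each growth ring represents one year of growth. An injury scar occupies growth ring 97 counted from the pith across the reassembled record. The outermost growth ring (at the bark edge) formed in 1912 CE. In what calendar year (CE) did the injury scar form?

1866 CE

Total growth rings = 29 + 10 + 115 = 154.
154 − 97 = 57 growth rings lie beyond the injury scar toward the bark edge.
57 − 11 false = 46 true growth rings after the injury scar.
Counting back 46 years from 1912 CE places the injury scar in 1912 − 46 = 1866 CE.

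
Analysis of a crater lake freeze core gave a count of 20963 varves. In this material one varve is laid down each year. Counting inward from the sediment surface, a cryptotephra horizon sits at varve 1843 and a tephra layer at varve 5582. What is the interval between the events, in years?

The two markers are separated by 5582 − 1843 = 3739 varves.
At one varve per year, 3739 years elapsed between them.

3739 yr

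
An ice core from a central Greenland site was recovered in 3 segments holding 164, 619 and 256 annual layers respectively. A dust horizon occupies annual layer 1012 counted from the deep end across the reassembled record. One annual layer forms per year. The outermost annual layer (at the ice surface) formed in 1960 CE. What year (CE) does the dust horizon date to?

Total annual layers = 164 + 619 + 256 = 1039.
1039 − 1012 = 27 annual layers lie beyond the dust horizon toward the ice surface.
Counting back 27 years from 1960 CE places the dust horizon in 1960 − 27 = 1933 CE.

1933 CE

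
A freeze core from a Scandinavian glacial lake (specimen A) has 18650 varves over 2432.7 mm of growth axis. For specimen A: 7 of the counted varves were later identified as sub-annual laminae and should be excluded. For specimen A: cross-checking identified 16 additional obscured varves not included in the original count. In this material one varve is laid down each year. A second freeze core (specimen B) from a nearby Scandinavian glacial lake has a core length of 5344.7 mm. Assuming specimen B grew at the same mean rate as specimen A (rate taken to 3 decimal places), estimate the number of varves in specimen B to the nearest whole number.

Specimen A: correcting the raw count gives 18650 − 7 + 16 = 18659 true varves.
A: 2432.7 mm over 18659 years gives 2432.7 / 18659 ≈ 0.130 mm per year.
Specimen B: 5344.7 mm / 0.130 mm per year = 41113.08 years ≈ 41113 varves.

41113 varves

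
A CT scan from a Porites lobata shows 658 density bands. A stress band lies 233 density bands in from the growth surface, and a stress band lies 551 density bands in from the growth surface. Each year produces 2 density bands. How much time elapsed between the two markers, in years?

159 yr

551 − 233 = 318 density bands lie between the two events.
Dividing by 2 density bands per year: 318 / 2 = 159 years.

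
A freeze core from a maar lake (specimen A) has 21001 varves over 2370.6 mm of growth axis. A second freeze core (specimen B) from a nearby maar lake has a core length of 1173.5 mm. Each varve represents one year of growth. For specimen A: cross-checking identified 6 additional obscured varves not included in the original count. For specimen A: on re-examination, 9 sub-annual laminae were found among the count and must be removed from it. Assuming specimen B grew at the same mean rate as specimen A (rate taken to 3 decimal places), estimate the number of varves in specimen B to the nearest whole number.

Specimen A: true varve count = 21001 − 9 + 6 = 20998.
A: 2370.6 mm over 20998 years gives 2370.6 / 20998 ≈ 0.113 mm/yr.
For B, 1173.5 / 0.113 = 10384.96 years ≈ 10385 varves.

10385 varves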